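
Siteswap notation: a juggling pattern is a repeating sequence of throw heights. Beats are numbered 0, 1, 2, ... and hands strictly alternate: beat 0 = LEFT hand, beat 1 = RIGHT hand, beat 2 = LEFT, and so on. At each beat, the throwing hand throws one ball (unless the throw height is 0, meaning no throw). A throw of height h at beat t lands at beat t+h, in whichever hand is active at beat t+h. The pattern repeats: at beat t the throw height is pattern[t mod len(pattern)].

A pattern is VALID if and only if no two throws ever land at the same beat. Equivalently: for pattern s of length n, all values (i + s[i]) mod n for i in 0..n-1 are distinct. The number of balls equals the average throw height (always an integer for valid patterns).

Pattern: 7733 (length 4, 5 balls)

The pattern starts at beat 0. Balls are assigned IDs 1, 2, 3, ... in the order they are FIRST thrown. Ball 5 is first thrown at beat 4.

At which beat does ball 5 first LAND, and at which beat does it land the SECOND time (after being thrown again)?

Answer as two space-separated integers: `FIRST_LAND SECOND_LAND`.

Answer: 11 14

Derivation:
Beat 0 (L): throw ball1 h=7 -> lands@7:R; in-air after throw: [b1@7:R]
Beat 1 (R): throw ball2 h=7 -> lands@8:L; in-air after throw: [b1@7:R b2@8:L]
Beat 2 (L): throw ball3 h=3 -> lands@5:R; in-air after throw: [b3@5:R b1@7:R b2@8:L]
Beat 3 (R): throw ball4 h=3 -> lands@6:L; in-air after throw: [b3@5:R b4@6:L b1@7:R b2@8:L]
Beat 4 (L): throw ball5 h=7 -> lands@11:R; in-air after throw: [b3@5:R b4@6:L b1@7:R b2@8:L b5@11:R]
Beat 5 (R): throw ball3 h=7 -> lands@12:L; in-air after throw: [b4@6:L b1@7:R b2@8:L b5@11:R b3@12:L]
Beat 6 (L): throw ball4 h=3 -> lands@9:R; in-air after throw: [b1@7:R b2@8:L b4@9:R b5@11:R b3@12:L]
Beat 7 (R): throw ball1 h=3 -> lands@10:L; in-air after throw: [b2@8:L b4@9:R b1@10:L b5@11:R b3@12:L]
Beat 8 (L): throw ball2 h=7 -> lands@15:R; in-air after throw: [b4@9:R b1@10:L b5@11:R b3@12:L b2@15:R]
Beat 9 (R): throw ball4 h=7 -> lands@16:L; in-air after throw: [b1@10:L b5@11:R b3@12:L b2@15:R b4@16:L]
Beat 10 (L): throw ball1 h=3 -> lands@13:R; in-air after throw: [b5@11:R b3@12:L b1@13:R b2@15:R b4@16:L]
Beat 11 (R): throw ball5 h=3 -> lands@14:L; in-air after throw: [b3@12:L b1@13:R b5@14:L b2@15:R b4@16:L]
Beat 12 (L): throw ball3 h=7 -> lands@19:R; in-air after throw: [b1@13:R b5@14:L b2@15:R b4@16:L b3@19:R]
Beat 13 (R): throw ball1 h=7 -> lands@20:L; in-air after throw: [b5@14:L b2@15:R b4@16:L b3@19:R b1@20:L]
Beat 14 (L): throw ball5 h=3 -> lands@17:R; in-air after throw: [b2@15:R b4@16:L b5@17:R b3@19:R b1@20:L]
Ball 5: thrown@4 h=7 -> first land @11; rethrown@11 h=3 -> second land @14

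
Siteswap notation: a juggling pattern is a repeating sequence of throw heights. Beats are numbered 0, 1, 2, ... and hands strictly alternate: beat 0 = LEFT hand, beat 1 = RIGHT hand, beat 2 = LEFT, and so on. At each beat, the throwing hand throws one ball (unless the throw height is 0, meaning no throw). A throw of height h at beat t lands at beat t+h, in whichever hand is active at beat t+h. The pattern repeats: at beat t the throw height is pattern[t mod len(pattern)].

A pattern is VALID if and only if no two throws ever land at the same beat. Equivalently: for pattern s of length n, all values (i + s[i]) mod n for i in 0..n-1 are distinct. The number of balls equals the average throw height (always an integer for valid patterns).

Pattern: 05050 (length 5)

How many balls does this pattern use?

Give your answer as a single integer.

Pattern = [0, 5, 0, 5, 0], length n = 5
  position 0: throw height = 0, running sum = 0
  position 1: throw height = 5, running sum = 5
  position 2: throw height = 0, running sum = 5
  position 3: throw height = 5, running sum = 10
  position 4: throw height = 0, running sum = 10
Total sum = 10; balls = sum / n = 10 / 5 = 2

Answer: 2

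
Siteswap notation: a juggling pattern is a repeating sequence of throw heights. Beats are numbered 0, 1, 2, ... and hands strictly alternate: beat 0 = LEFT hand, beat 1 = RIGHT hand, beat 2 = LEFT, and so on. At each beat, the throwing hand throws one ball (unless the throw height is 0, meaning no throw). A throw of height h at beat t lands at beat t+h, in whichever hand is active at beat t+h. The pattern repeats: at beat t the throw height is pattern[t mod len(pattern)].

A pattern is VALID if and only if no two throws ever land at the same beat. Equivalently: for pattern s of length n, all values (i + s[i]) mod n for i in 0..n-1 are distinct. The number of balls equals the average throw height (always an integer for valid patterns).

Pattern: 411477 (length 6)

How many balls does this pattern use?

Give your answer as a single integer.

Pattern = [4, 1, 1, 4, 7, 7], length n = 6
  position 0: throw height = 4, running sum = 4
  position 1: throw height = 1, running sum = 5
  position 2: throw height = 1, running sum = 6
  position 3: throw height = 4, running sum = 10
  position 4: throw height = 7, running sum = 17
  position 5: throw height = 7, running sum = 24
Total sum = 24; balls = sum / n = 24 / 6 = 4

Answer: 4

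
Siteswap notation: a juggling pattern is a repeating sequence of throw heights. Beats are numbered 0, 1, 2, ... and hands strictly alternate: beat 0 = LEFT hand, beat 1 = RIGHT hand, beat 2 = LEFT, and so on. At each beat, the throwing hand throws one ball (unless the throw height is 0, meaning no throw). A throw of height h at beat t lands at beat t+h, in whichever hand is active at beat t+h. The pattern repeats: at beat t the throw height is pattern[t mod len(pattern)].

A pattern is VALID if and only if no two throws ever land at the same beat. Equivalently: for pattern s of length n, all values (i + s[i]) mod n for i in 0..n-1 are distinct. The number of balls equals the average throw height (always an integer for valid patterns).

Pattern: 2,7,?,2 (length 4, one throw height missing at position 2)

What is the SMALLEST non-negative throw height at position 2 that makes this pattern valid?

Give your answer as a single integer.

i=0: (0 + 2) mod 4 = 2
i=1: (1 + 7) mod 4 = 0
i=2: s[i]=? (unknown)
i=3: (3 + 2) mod 4 = 1
Known residues: [0, 1, 2]; need a permutation of 0..3, so missing residue r = 3
Need (2 + s) mod 4 = 3; smallest s = (3 - 2) mod 4 = 1

Answer: 1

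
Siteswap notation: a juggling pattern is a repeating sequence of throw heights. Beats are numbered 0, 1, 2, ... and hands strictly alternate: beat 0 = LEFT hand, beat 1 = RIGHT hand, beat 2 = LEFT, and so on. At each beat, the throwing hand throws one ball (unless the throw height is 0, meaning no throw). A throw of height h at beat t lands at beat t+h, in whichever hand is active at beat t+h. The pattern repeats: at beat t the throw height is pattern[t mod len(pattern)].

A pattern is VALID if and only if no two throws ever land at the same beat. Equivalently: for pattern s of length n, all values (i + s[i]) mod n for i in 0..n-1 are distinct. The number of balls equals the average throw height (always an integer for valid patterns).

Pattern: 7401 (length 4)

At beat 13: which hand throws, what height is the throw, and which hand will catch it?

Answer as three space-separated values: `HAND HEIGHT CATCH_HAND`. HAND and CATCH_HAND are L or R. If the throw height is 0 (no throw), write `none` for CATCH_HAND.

Answer: R 4 R

Derivation:
Beat 13: 13 mod 2 = 1, so hand = R
Throw height = pattern[13 mod 4] = pattern[1] = 4
Lands at beat 13+4=17, 17 mod 2 = 1, so catch hand = R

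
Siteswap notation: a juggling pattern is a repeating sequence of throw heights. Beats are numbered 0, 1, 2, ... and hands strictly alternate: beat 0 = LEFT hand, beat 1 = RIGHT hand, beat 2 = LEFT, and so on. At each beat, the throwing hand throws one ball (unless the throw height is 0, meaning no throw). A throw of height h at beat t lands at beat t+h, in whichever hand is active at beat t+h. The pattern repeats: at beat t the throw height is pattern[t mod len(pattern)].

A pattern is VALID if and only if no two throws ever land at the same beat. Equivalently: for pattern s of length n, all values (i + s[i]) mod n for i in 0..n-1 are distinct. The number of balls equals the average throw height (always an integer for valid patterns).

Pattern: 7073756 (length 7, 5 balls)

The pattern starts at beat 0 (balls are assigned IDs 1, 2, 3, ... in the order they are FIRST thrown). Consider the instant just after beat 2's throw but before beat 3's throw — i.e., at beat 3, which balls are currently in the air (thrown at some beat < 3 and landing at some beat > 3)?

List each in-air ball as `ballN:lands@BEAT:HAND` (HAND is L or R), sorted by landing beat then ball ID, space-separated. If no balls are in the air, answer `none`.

Beat 0 (L): throw ball1 h=7 -> lands@7:R; in-air after throw: [b1@7:R]
Beat 2 (L): throw ball2 h=7 -> lands@9:R; in-air after throw: [b1@7:R b2@9:R]
Beat 3 (R): throw ball3 h=3 -> lands@6:L; in-air after throw: [b3@6:L b1@7:R b2@9:R]

Answer: ball1:lands@7:R ball2:lands@9:R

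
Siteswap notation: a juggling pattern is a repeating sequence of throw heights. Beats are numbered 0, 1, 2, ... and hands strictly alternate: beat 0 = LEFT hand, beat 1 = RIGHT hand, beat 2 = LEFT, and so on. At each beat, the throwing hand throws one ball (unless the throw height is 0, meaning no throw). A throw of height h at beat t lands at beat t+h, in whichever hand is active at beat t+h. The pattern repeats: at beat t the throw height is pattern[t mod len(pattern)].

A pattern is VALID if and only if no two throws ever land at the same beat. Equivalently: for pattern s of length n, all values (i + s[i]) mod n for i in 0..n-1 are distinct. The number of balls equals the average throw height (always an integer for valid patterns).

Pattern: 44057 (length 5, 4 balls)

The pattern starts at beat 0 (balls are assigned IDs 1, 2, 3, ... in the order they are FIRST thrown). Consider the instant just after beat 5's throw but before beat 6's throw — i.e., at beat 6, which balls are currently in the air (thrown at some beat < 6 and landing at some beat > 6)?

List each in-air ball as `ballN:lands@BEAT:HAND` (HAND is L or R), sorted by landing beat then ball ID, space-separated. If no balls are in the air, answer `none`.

Beat 0 (L): throw ball1 h=4 -> lands@4:L; in-air after throw: [b1@4:L]
Beat 1 (R): throw ball2 h=4 -> lands@5:R; in-air after throw: [b1@4:L b2@5:R]
Beat 3 (R): throw ball3 h=5 -> lands@8:L; in-air after throw: [b1@4:L b2@5:R b3@8:L]
Beat 4 (L): throw ball1 h=7 -> lands@11:R; in-air after throw: [b2@5:R b3@8:L b1@11:R]
Beat 5 (R): throw ball2 h=4 -> lands@9:R; in-air after throw: [b3@8:L b2@9:R b1@11:R]
Beat 6 (L): throw ball4 h=4 -> lands@10:L; in-air after throw: [b3@8:L b2@9:R b4@10:L b1@11:R]

Answer: ball3:lands@8:L ball2:lands@9:R ball1:lands@11:R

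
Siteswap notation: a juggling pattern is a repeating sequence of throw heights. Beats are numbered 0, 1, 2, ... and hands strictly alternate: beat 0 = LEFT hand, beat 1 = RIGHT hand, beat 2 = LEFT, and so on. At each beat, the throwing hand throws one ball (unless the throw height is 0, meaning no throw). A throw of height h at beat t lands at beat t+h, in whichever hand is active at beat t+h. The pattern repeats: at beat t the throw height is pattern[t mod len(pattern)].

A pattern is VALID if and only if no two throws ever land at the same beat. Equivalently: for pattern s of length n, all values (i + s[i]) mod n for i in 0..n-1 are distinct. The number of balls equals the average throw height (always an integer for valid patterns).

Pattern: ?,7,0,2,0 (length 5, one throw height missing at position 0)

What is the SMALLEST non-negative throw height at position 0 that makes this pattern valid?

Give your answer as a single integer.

Answer: 1

Derivation:
i=0: s[i]=? (unknown)
i=1: (1 + 7) mod 5 = 3
i=2: (2 + 0) mod 5 = 2
i=3: (3 + 2) mod 5 = 0
i=4: (4 + 0) mod 5 = 4
Known residues: [0, 2, 3, 4]; need a permutation of 0..4, so missing residue r = 1
Need (0 + s) mod 5 = 1; smallest s = (1 - 0) mod 5 = 1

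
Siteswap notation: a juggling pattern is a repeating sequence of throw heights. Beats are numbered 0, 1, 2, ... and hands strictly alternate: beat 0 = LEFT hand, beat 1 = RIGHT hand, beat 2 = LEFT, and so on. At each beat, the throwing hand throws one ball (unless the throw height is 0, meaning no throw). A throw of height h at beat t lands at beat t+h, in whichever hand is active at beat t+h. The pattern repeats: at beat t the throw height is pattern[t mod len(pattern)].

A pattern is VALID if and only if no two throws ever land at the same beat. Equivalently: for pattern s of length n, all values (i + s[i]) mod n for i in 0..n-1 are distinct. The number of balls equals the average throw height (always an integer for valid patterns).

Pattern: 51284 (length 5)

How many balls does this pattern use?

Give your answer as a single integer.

Pattern = [5, 1, 2, 8, 4], length n = 5
  position 0: throw height = 5, running sum = 5
  position 1: throw height = 1, running sum = 6
  position 2: throw height = 2, running sum = 8
  position 3: throw height = 8, running sum = 16
  position 4: throw height = 4, running sum = 20
Total sum = 20; balls = sum / n = 20 / 5 = 4

Answer: 4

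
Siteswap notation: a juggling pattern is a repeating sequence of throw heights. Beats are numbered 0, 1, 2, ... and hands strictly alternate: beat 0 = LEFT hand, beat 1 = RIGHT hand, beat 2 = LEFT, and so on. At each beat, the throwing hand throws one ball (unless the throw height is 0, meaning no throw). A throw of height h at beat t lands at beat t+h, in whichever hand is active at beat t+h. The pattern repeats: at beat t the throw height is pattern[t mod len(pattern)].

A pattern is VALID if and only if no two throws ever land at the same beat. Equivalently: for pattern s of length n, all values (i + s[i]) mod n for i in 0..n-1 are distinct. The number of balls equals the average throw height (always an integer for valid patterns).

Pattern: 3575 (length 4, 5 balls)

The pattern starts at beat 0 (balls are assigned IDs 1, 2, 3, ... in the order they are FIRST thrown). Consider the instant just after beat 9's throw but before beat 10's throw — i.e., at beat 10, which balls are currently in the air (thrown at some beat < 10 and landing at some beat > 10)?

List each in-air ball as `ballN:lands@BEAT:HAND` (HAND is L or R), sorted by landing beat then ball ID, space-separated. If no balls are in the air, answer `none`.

Answer: ball1:lands@11:R ball4:lands@12:L ball2:lands@13:R ball3:lands@14:L

Derivation:
Beat 0 (L): throw ball1 h=3 -> lands@3:R; in-air after throw: [b1@3:R]
Beat 1 (R): throw ball2 h=5 -> lands@6:L; in-air after throw: [b1@3:R b2@6:L]
Beat 2 (L): throw ball3 h=7 -> lands@9:R; in-air after throw: [b1@3:R b2@6:L b3@9:R]
Beat 3 (R): throw ball1 h=5 -> lands@8:L; in-air after throw: [b2@6:L b1@8:L b3@9:R]
Beat 4 (L): throw ball4 h=3 -> lands@7:R; in-air after throw: [b2@6:L b4@7:R b1@8:L b3@9:R]
Beat 5 (R): throw ball5 h=5 -> lands@10:L; in-air after throw: [b2@6:L b4@7:R b1@8:L b3@9:R b5@10:L]
Beat 6 (L): throw ball2 h=7 -> lands@13:R; in-air after throw: [b4@7:R b1@8:L b3@9:R b5@10:L b2@13:R]
Beat 7 (R): throw ball4 h=5 -> lands@12:L; in-air after throw: [b1@8:L b3@9:R b5@10:L b4@12:L b2@13:R]
Beat 8 (L): throw ball1 h=3 -> lands@11:R; in-air after throw: [b3@9:R b5@10:L b1@11:R b4@12:L b2@13:R]
Beat 9 (R): throw ball3 h=5 -> lands@14:L; in-air after throw: [b5@10:L b1@11:R b4@12:L b2@13:R b3@14:L]
Beat 10 (L): throw ball5 h=7 -> lands@17:R; in-air after throw: [b1@11:R b4@12:L b2@13:R b3@14:L b5@17:R]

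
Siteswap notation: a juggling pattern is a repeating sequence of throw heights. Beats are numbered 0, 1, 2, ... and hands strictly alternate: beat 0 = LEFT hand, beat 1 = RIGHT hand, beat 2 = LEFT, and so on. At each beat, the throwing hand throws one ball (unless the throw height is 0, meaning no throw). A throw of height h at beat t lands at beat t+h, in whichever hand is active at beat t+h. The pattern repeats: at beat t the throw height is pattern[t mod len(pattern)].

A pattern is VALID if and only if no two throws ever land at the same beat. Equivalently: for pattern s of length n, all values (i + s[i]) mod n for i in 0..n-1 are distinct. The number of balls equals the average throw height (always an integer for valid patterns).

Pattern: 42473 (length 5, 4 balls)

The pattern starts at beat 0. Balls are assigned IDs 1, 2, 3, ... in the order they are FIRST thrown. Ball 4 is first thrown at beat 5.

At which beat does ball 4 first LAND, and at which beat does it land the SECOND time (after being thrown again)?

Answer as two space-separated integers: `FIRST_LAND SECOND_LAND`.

Answer: 9 12

Derivation:
Beat 0 (L): throw ball1 h=4 -> lands@4:L; in-air after throw: [b1@4:L]
Beat 1 (R): throw ball2 h=2 -> lands@3:R; in-air after throw: [b2@3:R b1@4:L]
Beat 2 (L): throw ball3 h=4 -> lands@6:L; in-air after throw: [b2@3:R b1@4:L b3@6:L]
Beat 3 (R): throw ball2 h=7 -> lands@10:L; in-air after throw: [b1@4:L b3@6:L b2@10:L]
Beat 4 (L): throw ball1 h=3 -> lands@7:R; in-air after throw: [b3@6:L b1@7:R b2@10:L]
Beat 5 (R): throw ball4 h=4 -> lands@9:R; in-air after throw: [b3@6:L b1@7:R b4@9:R b2@10:L]
Beat 6 (L): throw ball3 h=2 -> lands@8:L; in-air after throw: [b1@7:R b3@8:L b4@9:R b2@10:L]
Beat 7 (R): throw ball1 h=4 -> lands@11:R; in-air after throw: [b3@8:L b4@9:R b2@10:L b1@11:R]
Beat 8 (L): throw ball3 h=7 -> lands@15:R; in-air after throw: [b4@9:R b2@10:L b1@11:R b3@15:R]
Beat 9 (R): throw ball4 h=3 -> lands@12:L; in-air after throw: [b2@10:L b1@11:R b4@12:L b3@15:R]
Beat 10 (L): throw ball2 h=4 -> lands@14:L; in-air after throw: [b1@11:R b4@12:L b2@14:L b3@15:R]
Beat 11 (R): throw ball1 h=2 -> lands@13:R; in-air after throw: [b4@12:L b1@13:R b2@14:L b3@15:R]
Beat 12 (L): throw ball4 h=4 -> lands@16:L; in-air after throw: [b1@13:R b2@14:L b3@15:R b4@16:L]
Ball 4: thrown@5 h=4 -> first land @9; rethrown@9 h=3 -> second land @12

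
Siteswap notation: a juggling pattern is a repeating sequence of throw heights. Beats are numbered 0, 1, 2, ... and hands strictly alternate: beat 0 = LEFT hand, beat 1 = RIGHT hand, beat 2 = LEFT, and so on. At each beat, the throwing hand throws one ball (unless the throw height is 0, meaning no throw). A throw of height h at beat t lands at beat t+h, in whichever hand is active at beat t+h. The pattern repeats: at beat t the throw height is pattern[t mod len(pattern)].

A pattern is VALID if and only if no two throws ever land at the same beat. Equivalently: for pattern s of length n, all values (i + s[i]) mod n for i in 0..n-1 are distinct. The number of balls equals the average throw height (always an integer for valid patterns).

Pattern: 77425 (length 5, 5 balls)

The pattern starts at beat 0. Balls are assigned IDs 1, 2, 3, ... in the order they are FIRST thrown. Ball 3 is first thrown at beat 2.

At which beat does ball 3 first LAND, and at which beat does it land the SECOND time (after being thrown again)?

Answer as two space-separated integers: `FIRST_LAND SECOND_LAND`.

Beat 0 (L): throw ball1 h=7 -> lands@7:R; in-air after throw: [b1@7:R]
Beat 1 (R): throw ball2 h=7 -> lands@8:L; in-air after throw: [b1@7:R b2@8:L]
Beat 2 (L): throw ball3 h=4 -> lands@6:L; in-air after throw: [b3@6:L b1@7:R b2@8:L]
Beat 3 (R): throw ball4 h=2 -> lands@5:R; in-air after throw: [b4@5:R b3@6:L b1@7:R b2@8:L]
Beat 4 (L): throw ball5 h=5 -> lands@9:R; in-air after throw: [b4@5:R b3@6:L b1@7:R b2@8:L b5@9:R]
Beat 5 (R): throw ball4 h=7 -> lands@12:L; in-air after throw: [b3@6:L b1@7:R b2@8:L b5@9:R b4@12:L]
Beat 6 (L): throw ball3 h=7 -> lands@13:R; in-air after throw: [b1@7:R b2@8:L b5@9:R b4@12:L b3@13:R]
Beat 7 (R): throw ball1 h=4 -> lands@11:R; in-air after throw: [b2@8:L b5@9:R b1@11:R b4@12:L b3@13:R]
Beat 8 (L): throw ball2 h=2 -> lands@10:L; in-air after throw: [b5@9:R b2@10:L b1@11:R b4@12:L b3@13:R]
Beat 9 (R): throw ball5 h=5 -> lands@14:L; in-air after throw: [b2@10:L b1@11:R b4@12:L b3@13:R b5@14:L]
Beat 10 (L): throw ball2 h=7 -> lands@17:R; in-air after throw: [b1@11:R b4@12:L b3@13:R b5@14:L b2@17:R]
Beat 11 (R): throw ball1 h=7 -> lands@18:L; in-air after throw: [b4@12:L b3@13:R b5@14:L b2@17:R b1@18:L]
Beat 12 (L): throw ball4 h=4 -> lands@16:L; in-air after throw: [b3@13:R b5@14:L b4@16:L b2@17:R b1@18:L]
Beat 13 (R): throw ball3 h=2 -> lands@15:R; in-air after throw: [b5@14:L b3@15:R b4@16:L b2@17:R b1@18:L]
Ball 3: thrown@2 h=4 -> first land @6; rethrown@6 h=7 -> second land @13

Answer: 6 13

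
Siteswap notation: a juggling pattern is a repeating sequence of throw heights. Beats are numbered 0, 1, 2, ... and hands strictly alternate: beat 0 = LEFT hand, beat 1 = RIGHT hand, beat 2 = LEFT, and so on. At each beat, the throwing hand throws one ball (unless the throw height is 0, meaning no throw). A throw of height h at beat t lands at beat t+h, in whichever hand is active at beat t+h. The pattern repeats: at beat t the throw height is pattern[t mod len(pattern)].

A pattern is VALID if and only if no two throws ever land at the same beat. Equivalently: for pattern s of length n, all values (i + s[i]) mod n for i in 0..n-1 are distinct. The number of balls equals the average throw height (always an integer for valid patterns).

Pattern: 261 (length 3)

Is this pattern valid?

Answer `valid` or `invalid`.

Answer: valid

Derivation:
i=0: (i + s[i]) mod n = (0 + 2) mod 3 = 2
i=1: (i + s[i]) mod n = (1 + 6) mod 3 = 1
i=2: (i + s[i]) mod n = (2 + 1) mod 3 = 0
Residues: [2, 1, 0], distinct: True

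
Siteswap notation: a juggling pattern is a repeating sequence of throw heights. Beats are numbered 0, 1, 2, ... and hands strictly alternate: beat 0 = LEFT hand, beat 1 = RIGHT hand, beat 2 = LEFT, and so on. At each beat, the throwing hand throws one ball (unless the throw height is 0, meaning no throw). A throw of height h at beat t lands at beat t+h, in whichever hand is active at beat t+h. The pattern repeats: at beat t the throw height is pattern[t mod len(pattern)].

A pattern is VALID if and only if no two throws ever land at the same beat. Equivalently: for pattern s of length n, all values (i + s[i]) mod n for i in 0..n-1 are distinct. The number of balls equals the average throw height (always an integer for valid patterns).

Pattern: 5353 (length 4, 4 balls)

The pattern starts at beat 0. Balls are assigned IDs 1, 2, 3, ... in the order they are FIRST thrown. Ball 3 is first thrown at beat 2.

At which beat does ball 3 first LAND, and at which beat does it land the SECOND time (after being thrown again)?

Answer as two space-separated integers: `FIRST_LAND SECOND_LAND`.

Answer: 7 10

Derivation:
Beat 0 (L): throw ball1 h=5 -> lands@5:R; in-air after throw: [b1@5:R]
Beat 1 (R): throw ball2 h=3 -> lands@4:L; in-air after throw: [b2@4:L b1@5:R]
Beat 2 (L): throw ball3 h=5 -> lands@7:R; in-air after throw: [b2@4:L b1@5:R b3@7:R]
Beat 3 (R): throw ball4 h=3 -> lands@6:L; in-air after throw: [b2@4:L b1@5:R b4@6:L b3@7:R]
Beat 4 (L): throw ball2 h=5 -> lands@9:R; in-air after throw: [b1@5:R b4@6:L b3@7:R b2@9:R]
Beat 5 (R): throw ball1 h=3 -> lands@8:L; in-air after throw: [b4@6:L b3@7:R b1@8:L b2@9:R]
Beat 6 (L): throw ball4 h=5 -> lands@11:R; in-air after throw: [b3@7:R b1@8:L b2@9:R b4@11:R]
Beat 7 (R): throw ball3 h=3 -> lands@10:L; in-air after throw: [b1@8:L b2@9:R b3@10:L b4@11:R]
Beat 8 (L): throw ball1 h=5 -> lands@13:R; in-air after throw: [b2@9:R b3@10:L b4@11:R b1@13:R]
Beat 9 (R): throw ball2 h=3 -> lands@12:L; in-air after throw: [b3@10:L b4@11:R b2@12:L b1@13:R]
Beat 10 (L): throw ball3 h=5 -> lands@15:R; in-air after throw: [b4@11:R b2@12:L b1@13:R b3@15:R]
Ball 3: thrown@2 h=5 -> first land @7; rethrown@7 h=3 -> second land @10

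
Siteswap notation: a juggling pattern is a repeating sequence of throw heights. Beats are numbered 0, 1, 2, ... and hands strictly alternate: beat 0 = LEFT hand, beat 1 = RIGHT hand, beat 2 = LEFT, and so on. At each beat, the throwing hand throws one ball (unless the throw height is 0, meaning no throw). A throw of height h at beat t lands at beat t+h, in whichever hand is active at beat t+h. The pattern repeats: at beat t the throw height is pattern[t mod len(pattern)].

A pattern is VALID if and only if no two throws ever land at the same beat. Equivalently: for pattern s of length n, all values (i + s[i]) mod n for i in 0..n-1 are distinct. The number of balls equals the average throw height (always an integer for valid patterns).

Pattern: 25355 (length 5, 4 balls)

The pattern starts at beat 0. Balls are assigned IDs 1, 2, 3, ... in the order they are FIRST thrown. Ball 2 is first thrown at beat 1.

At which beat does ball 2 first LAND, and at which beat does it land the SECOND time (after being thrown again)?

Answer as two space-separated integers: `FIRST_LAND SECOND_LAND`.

Answer: 6 11

Derivation:
Beat 0 (L): throw ball1 h=2 -> lands@2:L; in-air after throw: [b1@2:L]
Beat 1 (R): throw ball2 h=5 -> lands@6:L; in-air after throw: [b1@2:L b2@6:L]
Beat 2 (L): throw ball1 h=3 -> lands@5:R; in-air after throw: [b1@5:R b2@6:L]
Beat 3 (R): throw ball3 h=5 -> lands@8:L; in-air after throw: [b1@5:R b2@6:L b3@8:L]
Beat 4 (L): throw ball4 h=5 -> lands@9:R; in-air after throw: [b1@5:R b2@6:L b3@8:L b4@9:R]
Beat 5 (R): throw ball1 h=2 -> lands@7:R; in-air after throw: [b2@6:L b1@7:R b3@8:L b4@9:R]
Beat 6 (L): throw ball2 h=5 -> lands@11:R; in-air after throw: [b1@7:R b3@8:L b4@9:R b2@11:R]
Beat 7 (R): throw ball1 h=3 -> lands@10:L; in-air after throw: [b3@8:L b4@9:R b1@10:L b2@11:R]
Beat 8 (L): throw ball3 h=5 -> lands@13:R; in-air after throw: [b4@9:R b1@10:L b2@11:R b3@13:R]
Beat 9 (R): throw ball4 h=5 -> lands@14:L; in-air after throw: [b1@10:L b2@11:R b3@13:R b4@14:L]
Beat 10 (L): throw ball1 h=2 -> lands@12:L; in-air after throw: [b2@11:R b1@12:L b3@13:R b4@14:L]
Beat 11 (R): throw ball2 h=5 -> lands@16:L; in-air after throw: [b1@12:L b3@13:R b4@14:L b2@16:L]
Ball 2: thrown@1 h=5 -> first land @6; rethrown@6 h=5 -> second land @11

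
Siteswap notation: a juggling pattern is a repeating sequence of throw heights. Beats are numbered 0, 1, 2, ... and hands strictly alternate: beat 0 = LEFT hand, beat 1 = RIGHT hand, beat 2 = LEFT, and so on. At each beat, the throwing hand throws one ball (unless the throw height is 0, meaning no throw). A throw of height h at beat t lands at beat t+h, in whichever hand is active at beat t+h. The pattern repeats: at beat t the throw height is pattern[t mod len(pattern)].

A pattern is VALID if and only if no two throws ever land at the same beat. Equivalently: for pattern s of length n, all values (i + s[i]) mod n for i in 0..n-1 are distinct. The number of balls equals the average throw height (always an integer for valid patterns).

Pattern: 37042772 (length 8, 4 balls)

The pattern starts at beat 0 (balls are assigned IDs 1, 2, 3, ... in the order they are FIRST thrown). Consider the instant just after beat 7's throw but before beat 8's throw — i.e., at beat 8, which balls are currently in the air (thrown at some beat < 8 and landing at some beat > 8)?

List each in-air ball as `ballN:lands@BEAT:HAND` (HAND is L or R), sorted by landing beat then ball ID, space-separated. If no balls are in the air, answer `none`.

Beat 0 (L): throw ball1 h=3 -> lands@3:R; in-air after throw: [b1@3:R]
Beat 1 (R): throw ball2 h=7 -> lands@8:L; in-air after throw: [b1@3:R b2@8:L]
Beat 3 (R): throw ball1 h=4 -> lands@7:R; in-air after throw: [b1@7:R b2@8:L]
Beat 4 (L): throw ball3 h=2 -> lands@6:L; in-air after throw: [b3@6:L b1@7:R b2@8:L]
Beat 5 (R): throw ball4 h=7 -> lands@12:L; in-air after throw: [b3@6:L b1@7:R b2@8:L b4@12:L]
Beat 6 (L): throw ball3 h=7 -> lands@13:R; in-air after throw: [b1@7:R b2@8:L b4@12:L b3@13:R]
Beat 7 (R): throw ball1 h=2 -> lands@9:R; in-air after throw: [b2@8:L b1@9:R b4@12:L b3@13:R]
Beat 8 (L): throw ball2 h=3 -> lands@11:R; in-air after throw: [b1@9:R b2@11:R b4@12:L b3@13:R]

Answer: ball1:lands@9:R ball4:lands@12:L ball3:lands@13:R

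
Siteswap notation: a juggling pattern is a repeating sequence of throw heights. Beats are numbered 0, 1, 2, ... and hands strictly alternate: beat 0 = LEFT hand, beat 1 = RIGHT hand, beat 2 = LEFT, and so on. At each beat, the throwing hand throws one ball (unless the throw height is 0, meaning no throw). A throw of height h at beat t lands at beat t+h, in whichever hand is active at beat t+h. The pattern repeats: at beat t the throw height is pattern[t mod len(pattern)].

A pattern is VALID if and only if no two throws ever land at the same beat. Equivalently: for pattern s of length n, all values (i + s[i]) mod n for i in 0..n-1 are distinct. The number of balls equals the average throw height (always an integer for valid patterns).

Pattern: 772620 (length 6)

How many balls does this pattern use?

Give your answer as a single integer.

Answer: 4

Derivation:
Pattern = [7, 7, 2, 6, 2, 0], length n = 6
  position 0: throw height = 7, running sum = 7
  position 1: throw height = 7, running sum = 14
  position 2: throw height = 2, running sum = 16
  position 3: throw height = 6, running sum = 22
  position 4: throw height = 2, running sum = 24
  position 5: throw height = 0, running sum = 24
Total sum = 24; balls = sum / n = 24 / 6 = 4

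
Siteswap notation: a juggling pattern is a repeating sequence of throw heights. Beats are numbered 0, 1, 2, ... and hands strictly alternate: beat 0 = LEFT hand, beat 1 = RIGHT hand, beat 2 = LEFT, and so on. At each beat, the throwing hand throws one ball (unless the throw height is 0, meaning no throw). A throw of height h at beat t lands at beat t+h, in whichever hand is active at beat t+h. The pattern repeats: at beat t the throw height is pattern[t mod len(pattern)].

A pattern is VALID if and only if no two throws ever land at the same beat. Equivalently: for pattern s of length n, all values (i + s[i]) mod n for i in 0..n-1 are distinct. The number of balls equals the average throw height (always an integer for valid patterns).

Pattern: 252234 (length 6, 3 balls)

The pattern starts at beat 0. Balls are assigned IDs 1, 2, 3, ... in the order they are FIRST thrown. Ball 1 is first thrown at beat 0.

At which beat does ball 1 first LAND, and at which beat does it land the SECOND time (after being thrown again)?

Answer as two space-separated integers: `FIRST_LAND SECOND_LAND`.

Answer: 2 4

Derivation:
Beat 0 (L): throw ball1 h=2 -> lands@2:L; in-air after throw: [b1@2:L]
Beat 1 (R): throw ball2 h=5 -> lands@6:L; in-air after throw: [b1@2:L b2@6:L]
Beat 2 (L): throw ball1 h=2 -> lands@4:L; in-air after throw: [b1@4:L b2@6:L]
Beat 3 (R): throw ball3 h=2 -> lands@5:R; in-air after throw: [b1@4:L b3@5:R b2@6:L]
Beat 4 (L): throw ball1 h=3 -> lands@7:R; in-air after throw: [b3@5:R b2@6:L b1@7:R]
Ball 1: thrown@0 h=2 -> first land @2; rethrown@2 h=2 -> second land @4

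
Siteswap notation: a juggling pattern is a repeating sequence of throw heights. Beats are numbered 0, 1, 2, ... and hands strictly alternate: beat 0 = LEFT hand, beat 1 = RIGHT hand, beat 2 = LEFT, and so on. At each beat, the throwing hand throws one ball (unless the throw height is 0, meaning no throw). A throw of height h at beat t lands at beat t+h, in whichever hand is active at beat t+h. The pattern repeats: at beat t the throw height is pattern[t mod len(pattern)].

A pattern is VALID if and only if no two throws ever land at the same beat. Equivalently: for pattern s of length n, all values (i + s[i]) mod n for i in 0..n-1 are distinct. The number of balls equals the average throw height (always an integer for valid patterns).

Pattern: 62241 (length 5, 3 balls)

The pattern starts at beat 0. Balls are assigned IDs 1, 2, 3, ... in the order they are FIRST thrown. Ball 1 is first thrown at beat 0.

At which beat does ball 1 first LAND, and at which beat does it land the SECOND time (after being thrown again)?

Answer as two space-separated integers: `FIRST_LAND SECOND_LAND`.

Answer: 6 8

Derivation:
Beat 0 (L): throw ball1 h=6 -> lands@6:L; in-air after throw: [b1@6:L]
Beat 1 (R): throw ball2 h=2 -> lands@3:R; in-air after throw: [b2@3:R b1@6:L]
Beat 2 (L): throw ball3 h=2 -> lands@4:L; in-air after throw: [b2@3:R b3@4:L b1@6:L]
Beat 3 (R): throw ball2 h=4 -> lands@7:R; in-air after throw: [b3@4:L b1@6:L b2@7:R]
Beat 4 (L): throw ball3 h=1 -> lands@5:R; in-air after throw: [b3@5:R b1@6:L b2@7:R]
Beat 5 (R): throw ball3 h=6 -> lands@11:R; in-air after throw: [b1@6:L b2@7:R b3@11:R]
Beat 6 (L): throw ball1 h=2 -> lands@8:L; in-air after throw: [b2@7:R b1@8:L b3@11:R]
Beat 7 (R): throw ball2 h=2 -> lands@9:R; in-air after throw: [b1@8:L b2@9:R b3@11:R]
Beat 8 (L): throw ball1 h=4 -> lands@12:L; in-air after throw: [b2@9:R b3@11:R b1@12:L]
Ball 1: thrown@0 h=6 -> first land @6; rethrown@6 h=2 -> second land @8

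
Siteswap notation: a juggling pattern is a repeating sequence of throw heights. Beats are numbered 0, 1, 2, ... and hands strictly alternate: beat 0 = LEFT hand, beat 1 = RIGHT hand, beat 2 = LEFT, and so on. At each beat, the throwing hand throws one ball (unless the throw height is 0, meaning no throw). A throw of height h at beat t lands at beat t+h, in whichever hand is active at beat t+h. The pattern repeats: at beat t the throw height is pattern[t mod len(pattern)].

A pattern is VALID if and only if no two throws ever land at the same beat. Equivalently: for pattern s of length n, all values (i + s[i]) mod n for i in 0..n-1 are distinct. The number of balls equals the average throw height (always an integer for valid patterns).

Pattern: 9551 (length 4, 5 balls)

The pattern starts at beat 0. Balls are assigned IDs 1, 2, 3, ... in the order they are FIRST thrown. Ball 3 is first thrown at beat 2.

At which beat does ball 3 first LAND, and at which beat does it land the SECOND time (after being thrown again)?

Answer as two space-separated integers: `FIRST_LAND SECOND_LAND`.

Beat 0 (L): throw ball1 h=9 -> lands@9:R; in-air after throw: [b1@9:R]
Beat 1 (R): throw ball2 h=5 -> lands@6:L; in-air after throw: [b2@6:L b1@9:R]
Beat 2 (L): throw ball3 h=5 -> lands@7:R; in-air after throw: [b2@6:L b3@7:R b1@9:R]
Beat 3 (R): throw ball4 h=1 -> lands@4:L; in-air after throw: [b4@4:L b2@6:L b3@7:R b1@9:R]
Beat 4 (L): throw ball4 h=9 -> lands@13:R; in-air after throw: [b2@6:L b3@7:R b1@9:R b4@13:R]
Beat 5 (R): throw ball5 h=5 -> lands@10:L; in-air after throw: [b2@6:L b3@7:R b1@9:R b5@10:L b4@13:R]
Beat 6 (L): throw ball2 h=5 -> lands@11:R; in-air after throw: [b3@7:R b1@9:R b5@10:L b2@11:R b4@13:R]
Beat 7 (R): throw ball3 h=1 -> lands@8:L; in-air after throw: [b3@8:L b1@9:R b5@10:L b2@11:R b4@13:R]
Beat 8 (L): throw ball3 h=9 -> lands@17:R; in-air after throw: [b1@9:R b5@10:L b2@11:R b4@13:R b3@17:R]
Ball 3: thrown@2 h=5 -> first land @7; rethrown@7 h=1 -> second land @8

Answer: 7 8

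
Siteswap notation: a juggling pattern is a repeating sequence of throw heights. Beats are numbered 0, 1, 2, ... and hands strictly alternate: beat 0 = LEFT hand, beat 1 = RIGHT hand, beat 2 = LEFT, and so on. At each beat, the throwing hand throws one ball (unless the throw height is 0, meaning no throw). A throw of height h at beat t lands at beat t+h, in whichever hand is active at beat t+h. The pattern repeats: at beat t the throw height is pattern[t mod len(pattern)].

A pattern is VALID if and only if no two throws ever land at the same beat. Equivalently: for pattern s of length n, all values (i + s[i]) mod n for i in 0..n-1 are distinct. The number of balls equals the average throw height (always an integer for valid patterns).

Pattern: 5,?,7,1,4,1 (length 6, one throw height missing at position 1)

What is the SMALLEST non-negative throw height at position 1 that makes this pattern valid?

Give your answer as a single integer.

i=0: (0 + 5) mod 6 = 5
i=1: s[i]=? (unknown)
i=2: (2 + 7) mod 6 = 3
i=3: (3 + 1) mod 6 = 4
i=4: (4 + 4) mod 6 = 2
i=5: (5 + 1) mod 6 = 0
Known residues: [0, 2, 3, 4, 5]; need a permutation of 0..5, so missing residue r = 1
Need (1 + s) mod 6 = 1; smallest s = (1 - 1) mod 6 = 0

Answer: 0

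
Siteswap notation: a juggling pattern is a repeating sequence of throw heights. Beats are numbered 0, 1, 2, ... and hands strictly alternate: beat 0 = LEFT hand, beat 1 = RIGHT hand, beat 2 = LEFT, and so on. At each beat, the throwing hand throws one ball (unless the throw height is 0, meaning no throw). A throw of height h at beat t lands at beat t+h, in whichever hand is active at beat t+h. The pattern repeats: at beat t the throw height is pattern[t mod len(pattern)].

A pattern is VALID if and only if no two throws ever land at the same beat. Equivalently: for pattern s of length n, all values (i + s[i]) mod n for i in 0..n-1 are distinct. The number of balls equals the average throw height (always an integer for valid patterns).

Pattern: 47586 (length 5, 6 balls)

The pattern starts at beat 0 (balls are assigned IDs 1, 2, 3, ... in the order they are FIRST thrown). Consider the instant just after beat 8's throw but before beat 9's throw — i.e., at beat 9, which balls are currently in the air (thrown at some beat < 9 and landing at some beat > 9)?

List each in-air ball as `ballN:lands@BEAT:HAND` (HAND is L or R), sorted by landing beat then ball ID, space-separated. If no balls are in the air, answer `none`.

Beat 0 (L): throw ball1 h=4 -> lands@4:L; in-air after throw: [b1@4:L]
Beat 1 (R): throw ball2 h=7 -> lands@8:L; in-air after throw: [b1@4:L b2@8:L]
Beat 2 (L): throw ball3 h=5 -> lands@7:R; in-air after throw: [b1@4:L b3@7:R b2@8:L]
Beat 3 (R): throw ball4 h=8 -> lands@11:R; in-air after throw: [b1@4:L b3@7:R b2@8:L b4@11:R]
Beat 4 (L): throw ball1 h=6 -> lands@10:L; in-air after throw: [b3@7:R b2@8:L b1@10:L b4@11:R]
Beat 5 (R): throw ball5 h=4 -> lands@9:R; in-air after throw: [b3@7:R b2@8:L b5@9:R b1@10:L b4@11:R]
Beat 6 (L): throw ball6 h=7 -> lands@13:R; in-air after throw: [b3@7:R b2@8:L b5@9:R b1@10:L b4@11:R b6@13:R]
Beat 7 (R): throw ball3 h=5 -> lands@12:L; in-air after throw: [b2@8:L b5@9:R b1@10:L b4@11:R b3@12:L b6@13:R]
Beat 8 (L): throw ball2 h=8 -> lands@16:L; in-air after throw: [b5@9:R b1@10:L b4@11:R b3@12:L b6@13:R b2@16:L]
Beat 9 (R): throw ball5 h=6 -> lands@15:R; in-air after throw: [b1@10:L b4@11:R b3@12:L b6@13:R b5@15:R b2@16:L]

Answer: ball1:lands@10:L ball4:lands@11:R ball3:lands@12:L ball6:lands@13:R ball2:lands@16:L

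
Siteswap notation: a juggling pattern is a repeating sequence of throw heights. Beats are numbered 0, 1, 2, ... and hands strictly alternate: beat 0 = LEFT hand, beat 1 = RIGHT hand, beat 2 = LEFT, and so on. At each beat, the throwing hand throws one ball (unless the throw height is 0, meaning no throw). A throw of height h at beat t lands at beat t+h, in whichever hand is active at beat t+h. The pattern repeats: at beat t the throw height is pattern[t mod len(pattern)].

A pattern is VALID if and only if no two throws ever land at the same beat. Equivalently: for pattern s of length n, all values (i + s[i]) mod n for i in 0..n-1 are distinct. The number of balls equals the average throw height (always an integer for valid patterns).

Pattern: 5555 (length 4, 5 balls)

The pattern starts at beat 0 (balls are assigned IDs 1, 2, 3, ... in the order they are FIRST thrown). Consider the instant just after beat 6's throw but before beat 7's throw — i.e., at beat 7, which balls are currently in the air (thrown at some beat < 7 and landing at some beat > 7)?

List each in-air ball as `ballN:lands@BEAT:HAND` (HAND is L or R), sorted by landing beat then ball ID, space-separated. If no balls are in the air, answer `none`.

Beat 0 (L): throw ball1 h=5 -> lands@5:R; in-air after throw: [b1@5:R]
Beat 1 (R): throw ball2 h=5 -> lands@6:L; in-air after throw: [b1@5:R b2@6:L]
Beat 2 (L): throw ball3 h=5 -> lands@7:R; in-air after throw: [b1@5:R b2@6:L b3@7:R]
Beat 3 (R): throw ball4 h=5 -> lands@8:L; in-air after throw: [b1@5:R b2@6:L b3@7:R b4@8:L]
Beat 4 (L): throw ball5 h=5 -> lands@9:R; in-air after throw: [b1@5:R b2@6:L b3@7:R b4@8:L b5@9:R]
Beat 5 (R): throw ball1 h=5 -> lands@10:L; in-air after throw: [b2@6:L b3@7:R b4@8:L b5@9:R b1@10:L]
Beat 6 (L): throw ball2 h=5 -> lands@11:R; in-air after throw: [b3@7:R b4@8:L b5@9:R b1@10:L b2@11:R]
Beat 7 (R): throw ball3 h=5 -> lands@12:L; in-air after throw: [b4@8:L b5@9:R b1@10:L b2@11:R b3@12:L]

Answer: ball4:lands@8:L ball5:lands@9:R ball1:lands@10:L ball2:lands@11:R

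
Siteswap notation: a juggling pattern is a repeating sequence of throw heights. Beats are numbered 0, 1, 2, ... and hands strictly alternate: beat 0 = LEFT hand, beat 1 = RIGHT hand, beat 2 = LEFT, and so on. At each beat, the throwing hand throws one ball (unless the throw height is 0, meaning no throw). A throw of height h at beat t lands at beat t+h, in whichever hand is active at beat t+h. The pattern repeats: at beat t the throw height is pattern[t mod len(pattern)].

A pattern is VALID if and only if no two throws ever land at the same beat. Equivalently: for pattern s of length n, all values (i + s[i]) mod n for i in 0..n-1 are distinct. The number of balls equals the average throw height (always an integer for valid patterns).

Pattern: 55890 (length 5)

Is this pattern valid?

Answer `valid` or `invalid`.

Answer: invalid

Derivation:
i=0: (i + s[i]) mod n = (0 + 5) mod 5 = 0
i=1: (i + s[i]) mod n = (1 + 5) mod 5 = 1
i=2: (i + s[i]) mod n = (2 + 8) mod 5 = 0
i=3: (i + s[i]) mod n = (3 + 9) mod 5 = 2
i=4: (i + s[i]) mod n = (4 + 0) mod 5 = 4
Residues: [0, 1, 0, 2, 4], distinct: False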